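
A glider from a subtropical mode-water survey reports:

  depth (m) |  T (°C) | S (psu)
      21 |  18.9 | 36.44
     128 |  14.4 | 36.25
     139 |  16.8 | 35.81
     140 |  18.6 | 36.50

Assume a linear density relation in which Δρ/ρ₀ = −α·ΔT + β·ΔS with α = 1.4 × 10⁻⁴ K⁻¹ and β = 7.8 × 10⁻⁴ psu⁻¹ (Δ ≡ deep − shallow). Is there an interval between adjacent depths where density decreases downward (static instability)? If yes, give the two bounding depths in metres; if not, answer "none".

Evaluate Δρ/ρ₀ = −αΔT + βΔS across each adjacent pair:
  21–128 m: −αΔT+βΔS = −(1.4 × 10⁻⁴)(-4.5)+(7.8 × 10⁻⁴)(-0.19) = 4.8 × 10⁻⁴ → stable
  128–139 m: −αΔT+βΔS = −(1.4 × 10⁻⁴)(+2.4)+(7.8 × 10⁻⁴)(-0.44) = -6.8 × 10⁻⁴ → UNSTABLE
  139–140 m: −αΔT+βΔS = −(1.4 × 10⁻⁴)(+1.8)+(7.8 × 10⁻⁴)(+0.69) = 2.9 × 10⁻⁴ → stable
The 128–139 m interval has Δρ < 0: lighter water underlies denser water.

128–139 m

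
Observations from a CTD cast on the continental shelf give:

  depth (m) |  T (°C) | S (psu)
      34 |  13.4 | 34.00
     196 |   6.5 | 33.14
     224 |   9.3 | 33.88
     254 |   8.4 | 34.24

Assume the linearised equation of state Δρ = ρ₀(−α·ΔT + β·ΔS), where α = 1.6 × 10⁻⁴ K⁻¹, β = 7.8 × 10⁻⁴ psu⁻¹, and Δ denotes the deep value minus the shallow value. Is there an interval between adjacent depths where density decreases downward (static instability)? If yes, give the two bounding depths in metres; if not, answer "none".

Evaluate Δρ/ρ₀ = −αΔT + βΔS across each adjacent pair:
  34–196 m: −αΔT+βΔS = −(1.6 × 10⁻⁴)(-6.9)+(7.8 × 10⁻⁴)(-0.86) = 4.3 × 10⁻⁴ → stable
  196–224 m: −αΔT+βΔS = −(1.6 × 10⁻⁴)(+2.8)+(7.8 × 10⁻⁴)(+0.74) = 1.3 × 10⁻⁴ → stable
  224–254 m: −αΔT+βΔS = −(1.6 × 10⁻⁴)(-0.9)+(7.8 × 10⁻⁴)(+0.36) = 4.2 × 10⁻⁴ → stable
Every interval has Δρ > 0: the column is stably stratified throughout.

none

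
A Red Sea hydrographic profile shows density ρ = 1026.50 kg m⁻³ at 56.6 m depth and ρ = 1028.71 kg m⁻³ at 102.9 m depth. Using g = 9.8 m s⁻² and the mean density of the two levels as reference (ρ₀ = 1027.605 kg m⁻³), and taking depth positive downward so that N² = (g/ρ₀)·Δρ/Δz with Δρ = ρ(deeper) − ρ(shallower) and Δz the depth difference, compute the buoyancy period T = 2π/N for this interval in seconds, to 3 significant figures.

294 s

Δρ = 1028.71 − 1026.50 = 2.21 kg m⁻³ over Δz = 102.9 − 56.6 = 46.3 m.
N² = (9.8/1027.605) × (2.21/46.3) = 4.5521 × 10⁻⁴ s⁻².
N = √(4.5521 × 10⁻⁴) = 0.021336 rad s⁻¹, so T = 2π/N = 294.49 s ≈ 294 s.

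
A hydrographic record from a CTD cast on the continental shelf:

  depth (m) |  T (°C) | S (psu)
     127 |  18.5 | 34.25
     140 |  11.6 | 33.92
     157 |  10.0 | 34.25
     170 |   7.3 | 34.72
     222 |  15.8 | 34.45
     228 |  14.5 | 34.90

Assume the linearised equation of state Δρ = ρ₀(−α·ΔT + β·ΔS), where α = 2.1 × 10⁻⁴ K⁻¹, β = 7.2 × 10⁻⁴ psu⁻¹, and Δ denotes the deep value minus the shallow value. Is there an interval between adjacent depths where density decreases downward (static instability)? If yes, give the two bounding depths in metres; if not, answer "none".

Evaluate Δρ/ρ₀ = −αΔT + βΔS across each adjacent pair:
  127–140 m: −αΔT+βΔS = −(2.1 × 10⁻⁴)(-6.9)+(7.2 × 10⁻⁴)(-0.33) = 1.2 × 10⁻³ → stable
  140–157 m: −αΔT+βΔS = −(2.1 × 10⁻⁴)(-1.6)+(7.2 × 10⁻⁴)(+0.33) = 5.7 × 10⁻⁴ → stable
  157–170 m: −αΔT+βΔS = −(2.1 × 10⁻⁴)(-2.7)+(7.2 × 10⁻⁴)(+0.47) = 9.1 × 10⁻⁴ → stable
  170–222 m: −αΔT+βΔS = −(2.1 × 10⁻⁴)(+8.5)+(7.2 × 10⁻⁴)(-0.27) = -2.0 × 10⁻³ → UNSTABLE
  222–228 m: −αΔT+βΔS = −(2.1 × 10⁻⁴)(-1.3)+(7.2 × 10⁻⁴)(+0.45) = 6.0 × 10⁻⁴ → stable
The 170–222 m interval has Δρ < 0: lighter water underlies denser water.

170–222 m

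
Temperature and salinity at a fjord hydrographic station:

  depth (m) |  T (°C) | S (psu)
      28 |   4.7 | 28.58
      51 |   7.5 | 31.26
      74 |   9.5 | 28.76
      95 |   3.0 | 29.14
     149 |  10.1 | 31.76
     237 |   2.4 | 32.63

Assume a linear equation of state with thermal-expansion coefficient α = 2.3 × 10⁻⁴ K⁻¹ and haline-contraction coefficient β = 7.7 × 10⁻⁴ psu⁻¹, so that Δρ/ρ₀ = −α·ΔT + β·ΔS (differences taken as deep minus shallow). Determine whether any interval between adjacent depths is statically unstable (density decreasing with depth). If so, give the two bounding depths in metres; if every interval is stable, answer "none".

51–74 m

Evaluate Δρ/ρ₀ = −αΔT + βΔS across each adjacent pair:
  28–51 m: −αΔT+βΔS = −(2.3 × 10⁻⁴)(+2.8)+(7.7 × 10⁻⁴)(+2.68) = 1.4 × 10⁻³ → stable
  51–74 m: −αΔT+βΔS = −(2.3 × 10⁻⁴)(+2.0)+(7.7 × 10⁻⁴)(-2.50) = -2.4 × 10⁻³ → UNSTABLE
  74–95 m: −αΔT+βΔS = −(2.3 × 10⁻⁴)(-6.5)+(7.7 × 10⁻⁴)(+0.38) = 1.8 × 10⁻³ → stable
  95–149 m: −αΔT+βΔS = −(2.3 × 10⁻⁴)(+7.1)+(7.7 × 10⁻⁴)(+2.62) = 3.8 × 10⁻⁴ → stable
  149–237 m: −αΔT+βΔS = −(2.3 × 10⁻⁴)(-7.7)+(7.7 × 10⁻⁴)(+0.87) = 2.4 × 10⁻³ → stable
The 51–74 m interval has Δρ < 0: lighter water underlies denser water.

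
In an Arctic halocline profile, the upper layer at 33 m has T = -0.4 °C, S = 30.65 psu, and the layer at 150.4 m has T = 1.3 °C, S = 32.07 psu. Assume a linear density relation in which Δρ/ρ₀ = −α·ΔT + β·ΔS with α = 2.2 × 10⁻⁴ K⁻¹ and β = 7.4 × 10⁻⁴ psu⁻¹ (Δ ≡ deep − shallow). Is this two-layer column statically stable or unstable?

stable

ΔT = 1.3 − -0.4 = +1.7 K and ΔS = 32.07 − 30.65 = +1.42 psu (deep − shallow).
−αΔT = -3.74 × 10⁻⁴; βΔS = 1.0508 × 10⁻³; sum Δρ/ρ₀ = 6.768 × 10⁻⁴.
Δρ/ρ₀ > 0, so Δρ > 0: deeper water is denser → statically stable.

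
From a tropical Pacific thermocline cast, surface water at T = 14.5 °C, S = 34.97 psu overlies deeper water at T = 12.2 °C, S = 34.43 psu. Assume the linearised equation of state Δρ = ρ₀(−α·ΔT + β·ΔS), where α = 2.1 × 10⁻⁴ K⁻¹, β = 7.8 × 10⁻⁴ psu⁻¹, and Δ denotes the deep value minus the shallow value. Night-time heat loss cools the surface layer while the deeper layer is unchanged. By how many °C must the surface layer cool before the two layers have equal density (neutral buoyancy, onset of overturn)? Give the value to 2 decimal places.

0.29 °C

Neutral buoyancy requires Δρ = 0, i.e. −α(T_deep − T_surf′) + β(S_deep − S_surf) = 0.
T_surf′ = T_deep − (β/α)·ΔS = 12.2 − (7.8 × 10⁻⁴/2.1 × 10⁻⁴)·(-0.54) = 14.2057 °C.
Cooling required: 14.5 − (14.2057) = 0.2943 °C.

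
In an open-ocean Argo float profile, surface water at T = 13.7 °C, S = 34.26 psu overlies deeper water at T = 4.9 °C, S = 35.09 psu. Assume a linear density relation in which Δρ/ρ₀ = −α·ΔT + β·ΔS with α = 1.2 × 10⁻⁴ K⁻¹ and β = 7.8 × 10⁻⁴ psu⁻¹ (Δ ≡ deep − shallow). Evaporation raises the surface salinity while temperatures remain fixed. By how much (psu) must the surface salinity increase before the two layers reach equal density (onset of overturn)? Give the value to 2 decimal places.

2.18 psu

Neutral buoyancy requires −α(T_deep − T_surf) + β(S_deep − S_surf′) = 0.
S_surf′ = S_deep − (α/β)·ΔT = 35.09 − (1.2 × 10⁻⁴/7.8 × 10⁻⁴)·(-8.8) = 36.4438 psu.
Increase required: 36.4438 − 34.26 = 2.1838 psu.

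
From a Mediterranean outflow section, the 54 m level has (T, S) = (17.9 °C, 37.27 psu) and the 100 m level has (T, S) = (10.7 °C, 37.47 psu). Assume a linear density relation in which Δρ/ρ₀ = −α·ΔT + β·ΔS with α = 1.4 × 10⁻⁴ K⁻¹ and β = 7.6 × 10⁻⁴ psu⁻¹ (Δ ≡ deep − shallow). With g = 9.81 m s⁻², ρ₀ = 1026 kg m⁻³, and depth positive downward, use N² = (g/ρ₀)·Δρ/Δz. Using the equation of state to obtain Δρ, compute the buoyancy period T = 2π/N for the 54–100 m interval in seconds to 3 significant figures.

ΔT = -7.2 K, ΔS = +0.20 psu (deep − shallow).
Δρ/ρ₀ = −αΔT + βΔS = 1.008 × 10⁻³ + 1.52 × 10⁻⁴ = 1.16 × 10⁻³, so Δρ ≈ 1.190 kg m⁻³.
N² = (g/ρ₀)·Δρ/Δz = g·(Δρ/ρ₀)/Δz = 9.81 × 1.16 × 10⁻³ / 46 = 2.4738 × 10⁻⁴ s⁻².
N = √(2.4738 × 10⁻⁴) = 0.015728 rad s⁻¹ → T = 2π/N = 399.49 s ≈ 399 s.

399 s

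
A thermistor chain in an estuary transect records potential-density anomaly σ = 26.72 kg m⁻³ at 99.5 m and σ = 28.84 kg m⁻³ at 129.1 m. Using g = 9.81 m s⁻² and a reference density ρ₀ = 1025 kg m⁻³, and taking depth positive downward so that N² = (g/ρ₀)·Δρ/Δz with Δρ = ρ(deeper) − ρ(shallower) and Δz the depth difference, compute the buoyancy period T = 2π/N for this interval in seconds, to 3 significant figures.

240 s

Δρ = 1028.84 − 1026.72 = 2.12 kg m⁻³ over Δz = 129.1 − 99.5 = 29.6 m.
N² = (9.81/1025) × (2.12/29.6) = 6.8547 × 10⁻⁴ s⁻².
N = √(6.8547 × 10⁻⁴) = 0.026181 rad s⁻¹, so T = 2π/N = 239.99 s ≈ 240 s.
N² > 0, so the interval is statically stable.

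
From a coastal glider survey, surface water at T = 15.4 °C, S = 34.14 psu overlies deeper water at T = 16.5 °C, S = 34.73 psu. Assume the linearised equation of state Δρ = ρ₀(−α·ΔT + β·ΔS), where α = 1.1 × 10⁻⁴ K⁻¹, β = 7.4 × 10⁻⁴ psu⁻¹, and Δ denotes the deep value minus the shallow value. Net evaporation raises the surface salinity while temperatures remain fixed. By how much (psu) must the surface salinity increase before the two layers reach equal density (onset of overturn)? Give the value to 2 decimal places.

Neutral buoyancy requires −α(T_deep − T_surf) + β(S_deep − S_surf′) = 0.
S_surf′ = S_deep − (α/β)·ΔT = 34.73 − (1.1 × 10⁻⁴/7.4 × 10⁻⁴)·(+1.1) = 34.5665 psu.
Increase required: 34.5665 − 34.14 = 0.4265 psu.

0.43 psu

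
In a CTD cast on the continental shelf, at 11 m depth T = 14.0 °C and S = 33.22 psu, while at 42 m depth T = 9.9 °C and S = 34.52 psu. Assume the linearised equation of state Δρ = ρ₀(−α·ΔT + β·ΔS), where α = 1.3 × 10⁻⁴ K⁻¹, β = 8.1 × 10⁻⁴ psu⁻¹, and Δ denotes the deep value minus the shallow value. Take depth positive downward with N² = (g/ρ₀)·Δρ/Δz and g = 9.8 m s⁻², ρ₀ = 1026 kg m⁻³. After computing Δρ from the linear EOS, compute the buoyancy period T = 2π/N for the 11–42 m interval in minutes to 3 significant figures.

4.68 min

ΔT = -4.1 K, ΔS = +1.30 psu (deep − shallow).
Δρ/ρ₀ = −αΔT + βΔS = 5.33 × 10⁻⁴ + 1.053 × 10⁻³ = 1.586 × 10⁻³, so Δρ ≈ 1.627 kg m⁻³.
N² = (g/ρ₀)·Δρ/Δz = g·(Δρ/ρ₀)/Δz = 9.8 × 1.586 × 10⁻³ / 31 = 5.0138 × 10⁻⁴ s⁻².
N = √(5.0138 × 10⁻⁴) = 0.022392 rad s⁻¹ → T = 2π/N = 280.60 s = 4.6767 min ≈ 4.68 min.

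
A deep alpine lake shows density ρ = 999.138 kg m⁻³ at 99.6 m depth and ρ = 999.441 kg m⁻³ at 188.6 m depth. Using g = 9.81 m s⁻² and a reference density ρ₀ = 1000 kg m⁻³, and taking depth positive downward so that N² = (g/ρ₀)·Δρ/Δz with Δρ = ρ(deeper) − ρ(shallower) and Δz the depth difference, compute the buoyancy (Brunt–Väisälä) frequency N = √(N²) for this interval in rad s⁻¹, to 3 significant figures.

5.78 × 10⁻³ rad s⁻¹

Δρ = 999.441 − 999.138 = 0.303 kg m⁻³ over Δz = 188.6 − 99.6 = 89 m.
N² = (9.81/1000) × (0.303/89) = 3.3398 × 10⁻⁵ s⁻².
N = √(3.3398 × 10⁻⁵) = 5.7791 × 10⁻³ rad s⁻¹ ≈ 5.78 × 10⁻³ rad s⁻¹.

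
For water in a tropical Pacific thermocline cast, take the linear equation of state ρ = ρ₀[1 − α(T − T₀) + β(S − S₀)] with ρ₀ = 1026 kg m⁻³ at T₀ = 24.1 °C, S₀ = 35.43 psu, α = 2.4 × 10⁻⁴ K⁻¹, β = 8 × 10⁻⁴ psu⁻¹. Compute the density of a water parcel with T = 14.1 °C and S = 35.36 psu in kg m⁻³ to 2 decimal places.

T − T₀ = -10.0 K, S − S₀ = -0.07 psu.
Bracket = 1 − α·(-10.0) + β·(-0.07) = 1 + (2.344 × 10⁻³) = 1.0023440.
ρ = 1026 × 1.0023440 = 1028.40 kg m⁻³.

1028.40 kg m⁻³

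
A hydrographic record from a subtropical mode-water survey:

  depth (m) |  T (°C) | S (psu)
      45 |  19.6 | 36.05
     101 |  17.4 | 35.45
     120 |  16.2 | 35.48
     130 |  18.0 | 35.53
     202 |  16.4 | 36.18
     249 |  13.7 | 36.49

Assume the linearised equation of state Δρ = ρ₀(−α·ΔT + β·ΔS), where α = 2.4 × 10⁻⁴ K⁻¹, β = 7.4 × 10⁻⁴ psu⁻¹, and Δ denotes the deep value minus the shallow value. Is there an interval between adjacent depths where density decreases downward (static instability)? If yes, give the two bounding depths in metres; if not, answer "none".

Evaluate Δρ/ρ₀ = −αΔT + βΔS across each adjacent pair:
  45–101 m: −αΔT+βΔS = −(2.4 × 10⁻⁴)(-2.2)+(7.4 × 10⁻⁴)(-0.60) = 8.4 × 10⁻⁵ → stable
  101–120 m: −αΔT+βΔS = −(2.4 × 10⁻⁴)(-1.2)+(7.4 × 10⁻⁴)(+0.03) = 3.1 × 10⁻⁴ → stable
  120–130 m: −αΔT+βΔS = −(2.4 × 10⁻⁴)(+1.8)+(7.4 × 10⁻⁴)(+0.05) = -4.0 × 10⁻⁴ → UNSTABLE
  130–202 m: −αΔT+βΔS = −(2.4 × 10⁻⁴)(-1.6)+(7.4 × 10⁻⁴)(+0.65) = 8.7 × 10⁻⁴ → stable
  202–249 m: −αΔT+βΔS = −(2.4 × 10⁻⁴)(-2.7)+(7.4 × 10⁻⁴)(+0.31) = 8.8 × 10⁻⁴ → stable
The 120–130 m interval has Δρ < 0: lighter water underlies denser water.

120–130 m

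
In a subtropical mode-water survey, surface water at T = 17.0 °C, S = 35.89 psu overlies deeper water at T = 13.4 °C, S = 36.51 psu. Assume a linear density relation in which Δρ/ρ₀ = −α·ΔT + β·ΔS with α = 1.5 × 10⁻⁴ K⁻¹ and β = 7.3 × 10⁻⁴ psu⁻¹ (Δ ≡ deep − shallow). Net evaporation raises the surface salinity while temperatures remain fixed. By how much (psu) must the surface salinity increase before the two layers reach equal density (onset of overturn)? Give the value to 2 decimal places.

Neutral buoyancy requires −α(T_deep − T_surf) + β(S_deep − S_surf′) = 0.
S_surf′ = S_deep − (α/β)·ΔT = 36.51 − (1.5 × 10⁻⁴/7.3 × 10⁻⁴)·(-3.6) = 37.2497 psu.
Increase required: 37.2497 − 35.89 = 1.3597 psu.

1.36 psu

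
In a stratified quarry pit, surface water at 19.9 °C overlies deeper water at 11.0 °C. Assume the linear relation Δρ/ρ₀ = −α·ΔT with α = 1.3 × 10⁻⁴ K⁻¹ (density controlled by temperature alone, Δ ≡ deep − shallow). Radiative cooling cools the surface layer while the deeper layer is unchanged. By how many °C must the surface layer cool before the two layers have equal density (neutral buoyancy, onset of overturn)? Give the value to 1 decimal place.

With temperature the only control, equal density requires T_surf′ = T_deep.
T_surf′ = 11.0 °C.
Cooling required: 19.9 − 11.0 = 8.9 °C.

8.9 °C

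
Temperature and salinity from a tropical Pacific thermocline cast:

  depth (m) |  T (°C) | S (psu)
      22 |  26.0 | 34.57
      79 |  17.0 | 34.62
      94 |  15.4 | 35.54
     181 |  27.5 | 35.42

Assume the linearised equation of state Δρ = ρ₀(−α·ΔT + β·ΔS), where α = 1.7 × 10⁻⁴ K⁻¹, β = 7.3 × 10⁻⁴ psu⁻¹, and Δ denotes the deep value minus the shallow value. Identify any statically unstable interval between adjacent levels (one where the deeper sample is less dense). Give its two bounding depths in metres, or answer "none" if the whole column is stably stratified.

94–181 m

Evaluate Δρ/ρ₀ = −αΔT + βΔS across each adjacent pair:
  22–79 m: −αΔT+βΔS = −(1.7 × 10⁻⁴)(-9.0)+(7.3 × 10⁻⁴)(+0.05) = 1.6 × 10⁻³ → stable
  79–94 m: −αΔT+βΔS = −(1.7 × 10⁻⁴)(-1.6)+(7.3 × 10⁻⁴)(+0.92) = 9.4 × 10⁻⁴ → stable
  94–181 m: −αΔT+βΔS = −(1.7 × 10⁻⁴)(+12.1)+(7.3 × 10⁻⁴)(-0.12) = -2.1 × 10⁻³ → UNSTABLE
The 94–181 m interval has Δρ < 0: lighter water underlies denser water.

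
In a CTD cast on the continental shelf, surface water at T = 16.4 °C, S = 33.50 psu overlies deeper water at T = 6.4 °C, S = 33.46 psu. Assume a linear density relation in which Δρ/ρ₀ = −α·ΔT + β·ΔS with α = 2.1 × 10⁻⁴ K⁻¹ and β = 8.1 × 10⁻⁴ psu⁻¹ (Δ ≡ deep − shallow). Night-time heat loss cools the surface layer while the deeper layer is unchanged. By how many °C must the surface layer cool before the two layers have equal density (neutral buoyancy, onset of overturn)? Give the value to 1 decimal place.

Neutral buoyancy requires Δρ = 0, i.e. −α(T_deep − T_surf′) + β(S_deep − S_surf) = 0.
T_surf′ = T_deep − (β/α)·ΔS = 6.4 − (8.1 × 10⁻⁴/2.1 × 10⁻⁴)·(-0.04) = 6.554 °C.
Cooling required: 16.4 − (6.554) = 9.846 °C.

9.8 °C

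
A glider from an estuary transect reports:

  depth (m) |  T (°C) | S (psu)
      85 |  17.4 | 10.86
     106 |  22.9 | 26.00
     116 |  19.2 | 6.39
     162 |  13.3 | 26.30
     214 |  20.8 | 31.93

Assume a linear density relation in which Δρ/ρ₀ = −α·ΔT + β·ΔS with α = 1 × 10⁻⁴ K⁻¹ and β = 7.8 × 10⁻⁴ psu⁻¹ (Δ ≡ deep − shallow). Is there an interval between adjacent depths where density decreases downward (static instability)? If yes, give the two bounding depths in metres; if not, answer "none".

106–116 m

Evaluate Δρ/ρ₀ = −αΔT + βΔS across each adjacent pair:
  85–106 m: −αΔT+βΔS = −(1 × 10⁻⁴)(+5.5)+(7.8 × 10⁻⁴)(+15.14) = 0.011 → stable
  106–116 m: −αΔT+βΔS = −(1 × 10⁻⁴)(-3.7)+(7.8 × 10⁻⁴)(-19.61) = -0.015 → UNSTABLE
  116–162 m: −αΔT+βΔS = −(1 × 10⁻⁴)(-5.9)+(7.8 × 10⁻⁴)(+19.91) = 0.016 → stable
  162–214 m: −αΔT+βΔS = −(1 × 10⁻⁴)(+7.5)+(7.8 × 10⁻⁴)(+5.63) = 3.6 × 10⁻³ → stable
The 106–116 m interval has Δρ < 0: lighter water underlies denser water.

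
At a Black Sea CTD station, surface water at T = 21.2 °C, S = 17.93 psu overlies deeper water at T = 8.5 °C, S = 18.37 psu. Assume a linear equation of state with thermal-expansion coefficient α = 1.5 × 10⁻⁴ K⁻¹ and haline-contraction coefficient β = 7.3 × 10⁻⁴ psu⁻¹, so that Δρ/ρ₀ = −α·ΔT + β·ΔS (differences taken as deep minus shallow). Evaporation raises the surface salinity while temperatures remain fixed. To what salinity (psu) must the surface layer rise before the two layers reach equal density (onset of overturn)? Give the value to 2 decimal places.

Neutral buoyancy requires −α(T_deep − T_surf) + β(S_deep − S_surf′) = 0.
S_surf′ = S_deep − (α/β)·ΔT = 18.37 − (1.5 × 10⁻⁴/7.3 × 10⁻⁴)·(-12.7) = 20.9796 psu.
Increase required: 20.9796 − 17.93 = 3.0496 psu.

20.98 psu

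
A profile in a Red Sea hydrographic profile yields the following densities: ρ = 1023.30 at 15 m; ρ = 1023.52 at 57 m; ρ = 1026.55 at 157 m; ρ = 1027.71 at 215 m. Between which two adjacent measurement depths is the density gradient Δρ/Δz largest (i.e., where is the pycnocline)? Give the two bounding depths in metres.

57–157 m

Compute the density gradient over each adjacent pair:
  15–57 m: Δρ/Δz = 0.22/42 = 5.2 × 10⁻³ kg m⁻⁴
  57–157 m: Δρ/Δz = 3.03/100 = 0.030 kg m⁻⁴
  157–215 m: Δρ/Δz = 1.16/58 = 0.020 kg m⁻⁴
The largest gradient is in the 57–157 m interval — the pycnocline.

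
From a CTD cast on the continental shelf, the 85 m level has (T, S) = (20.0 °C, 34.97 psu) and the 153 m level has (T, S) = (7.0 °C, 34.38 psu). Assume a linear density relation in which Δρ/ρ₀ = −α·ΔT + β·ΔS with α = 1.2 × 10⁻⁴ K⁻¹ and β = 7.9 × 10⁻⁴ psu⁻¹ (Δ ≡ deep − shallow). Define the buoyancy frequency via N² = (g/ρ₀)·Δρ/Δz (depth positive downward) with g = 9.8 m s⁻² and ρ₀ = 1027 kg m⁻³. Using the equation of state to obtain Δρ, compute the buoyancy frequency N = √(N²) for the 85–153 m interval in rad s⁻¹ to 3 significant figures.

ΔT = -13.0 K, ΔS = -0.59 psu (deep − shallow).
Δρ/ρ₀ = −αΔT + βΔS = 1.56 × 10⁻³ − 4.661 × 10⁻⁴ = 1.0939 × 10⁻³, so Δρ ≈ 1.123 kg m⁻³.
N² = (g/ρ₀)·Δρ/Δz = g·(Δρ/ρ₀)/Δz = 9.8 × 1.0939 × 10⁻³ / 68 = 1.5765 × 10⁻⁴ s⁻².
N = √(1.5765 × 10⁻⁴) = 0.012556 rad s⁻¹ ≈ 0.0126 rad s⁻¹.

0.0126 rad s⁻¹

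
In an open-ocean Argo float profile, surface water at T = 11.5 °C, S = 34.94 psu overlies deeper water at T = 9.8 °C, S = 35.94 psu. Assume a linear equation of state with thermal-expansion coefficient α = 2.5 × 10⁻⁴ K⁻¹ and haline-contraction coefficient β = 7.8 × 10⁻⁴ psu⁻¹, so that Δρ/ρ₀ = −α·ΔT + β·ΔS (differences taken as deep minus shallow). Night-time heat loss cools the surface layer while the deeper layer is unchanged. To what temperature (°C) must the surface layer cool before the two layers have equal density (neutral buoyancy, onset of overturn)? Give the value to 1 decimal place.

6.7 °C

Neutral buoyancy requires Δρ = 0, i.e. −α(T_deep − T_surf′) + β(S_deep − S_surf) = 0.
T_surf′ = T_deep − (β/α)·ΔS = 9.8 − (7.8 × 10⁻⁴/2.5 × 10⁻⁴)·(+1.00) = 6.680 °C.
Cooling required: 11.5 − (6.680) = 4.820 °C.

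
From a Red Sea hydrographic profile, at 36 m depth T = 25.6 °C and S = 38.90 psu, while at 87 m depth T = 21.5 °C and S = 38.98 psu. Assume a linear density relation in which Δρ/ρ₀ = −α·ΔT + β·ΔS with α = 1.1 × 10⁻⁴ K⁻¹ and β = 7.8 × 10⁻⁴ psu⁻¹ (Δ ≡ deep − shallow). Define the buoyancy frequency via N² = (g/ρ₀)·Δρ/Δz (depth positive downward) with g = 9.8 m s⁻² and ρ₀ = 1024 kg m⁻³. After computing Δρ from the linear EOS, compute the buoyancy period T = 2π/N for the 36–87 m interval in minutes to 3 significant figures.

10.5 min

ΔT = -4.1 K, ΔS = +0.08 psu (deep − shallow).
Δρ/ρ₀ = −αΔT + βΔS = 4.51 × 10⁻⁴ + 6.24 × 10⁻⁵ = 5.134 × 10⁻⁴, so Δρ ≈ 0.5257 kg m⁻³.
N² = (g/ρ₀)·Δρ/Δz = g·(Δρ/ρ₀)/Δz = 9.8 × 5.134 × 10⁻⁴ / 51 = 9.8653 × 10⁻⁵ s⁻².
N = √(9.8653 × 10⁻⁵) = 9.9324 × 10⁻³ rad s⁻¹ → T = 2π/N = 632.59 s = 10.543 min ≈ 10.5 min.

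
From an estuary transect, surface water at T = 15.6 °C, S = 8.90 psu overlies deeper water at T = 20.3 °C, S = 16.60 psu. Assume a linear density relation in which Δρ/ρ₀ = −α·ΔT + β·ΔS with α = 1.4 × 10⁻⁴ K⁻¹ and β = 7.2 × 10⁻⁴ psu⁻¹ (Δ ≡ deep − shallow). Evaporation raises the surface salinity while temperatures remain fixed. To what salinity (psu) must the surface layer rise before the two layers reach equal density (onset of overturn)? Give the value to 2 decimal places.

Neutral buoyancy requires −α(T_deep − T_surf) + β(S_deep − S_surf′) = 0.
S_surf′ = S_deep − (α/β)·ΔT = 16.60 − (1.4 × 10⁻⁴/7.2 × 10⁻⁴)·(+4.7) = 15.6861 psu.
Increase required: 15.6861 − 8.90 = 6.7861 psu.

15.69 psu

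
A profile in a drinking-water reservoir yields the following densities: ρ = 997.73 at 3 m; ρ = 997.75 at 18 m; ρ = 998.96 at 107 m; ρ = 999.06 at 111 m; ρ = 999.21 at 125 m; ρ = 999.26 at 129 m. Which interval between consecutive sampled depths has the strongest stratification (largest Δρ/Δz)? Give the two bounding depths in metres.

107–111 m

Compute the density gradient over each adjacent pair:
  3–18 m: Δρ/Δz = 0.02/15 = 1.3 × 10⁻³ kg m⁻⁴
  18–107 m: Δρ/Δz = 1.21/89 = 0.014 kg m⁻⁴
  107–111 m: Δρ/Δz = 0.10/4 = 0.025 kg m⁻⁴
  111–125 m: Δρ/Δz = 0.15/14 = 0.011 kg m⁻⁴
  125–129 m: Δρ/Δz = 0.05/4 = 0.013 kg m⁻⁴
The largest gradient is in the 107–111 m interval — the pycnocline.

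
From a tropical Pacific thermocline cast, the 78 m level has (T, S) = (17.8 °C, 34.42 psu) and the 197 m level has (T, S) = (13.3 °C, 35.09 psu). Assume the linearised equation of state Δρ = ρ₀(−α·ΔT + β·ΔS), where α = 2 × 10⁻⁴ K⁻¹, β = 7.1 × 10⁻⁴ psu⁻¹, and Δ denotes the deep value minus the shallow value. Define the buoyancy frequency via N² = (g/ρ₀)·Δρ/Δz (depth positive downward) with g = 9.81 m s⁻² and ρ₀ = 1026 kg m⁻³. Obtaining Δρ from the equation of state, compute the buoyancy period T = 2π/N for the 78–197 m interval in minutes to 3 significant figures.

9.83 min

ΔT = -4.5 K, ΔS = +0.67 psu (deep − shallow).
Δρ/ρ₀ = −αΔT + βΔS = 9.00 × 10⁻⁴ + 4.757 × 10⁻⁴ = 1.3757 × 10⁻³, so Δρ ≈ 1.411 kg m⁻³.
N² = (g/ρ₀)·Δρ/Δz = g·(Δρ/ρ₀)/Δz = 9.81 × 1.3757 × 10⁻³ / 119 = 1.1341 × 10⁻⁴ s⁻².
N = √(1.1341 × 10⁻⁴) = 0.010649 rad s⁻¹ → T = 2π/N = 590.03 s = 9.8338 min ≈ 9.83 min.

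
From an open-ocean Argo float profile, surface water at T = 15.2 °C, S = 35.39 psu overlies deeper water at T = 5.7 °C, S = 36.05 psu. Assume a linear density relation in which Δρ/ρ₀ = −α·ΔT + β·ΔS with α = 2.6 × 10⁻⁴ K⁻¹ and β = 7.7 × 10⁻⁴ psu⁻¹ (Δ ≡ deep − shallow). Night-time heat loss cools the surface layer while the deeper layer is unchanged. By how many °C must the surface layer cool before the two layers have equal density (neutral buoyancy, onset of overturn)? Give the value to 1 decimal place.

Neutral buoyancy requires Δρ = 0, i.e. −α(T_deep − T_surf′) + β(S_deep − S_surf) = 0.
T_surf′ = T_deep − (β/α)·ΔS = 5.7 − (7.7 × 10⁻⁴/2.6 × 10⁻⁴)·(+0.66) = 3.745 °C.
Cooling required: 15.2 − (3.745) = 11.455 °C.

11.5 °C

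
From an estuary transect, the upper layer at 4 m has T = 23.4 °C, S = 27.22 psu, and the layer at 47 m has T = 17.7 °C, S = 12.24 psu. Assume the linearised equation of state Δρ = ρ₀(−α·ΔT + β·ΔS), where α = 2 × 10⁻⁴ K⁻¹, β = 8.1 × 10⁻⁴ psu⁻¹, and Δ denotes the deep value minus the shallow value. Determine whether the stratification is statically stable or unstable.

ΔT = 17.7 − 23.4 = -5.7 K and ΔS = 12.24 − 27.22 = -14.98 psu (deep − shallow).
−αΔT = 1.14 × 10⁻³; βΔS = -0.0121338; sum Δρ/ρ₀ = -0.0109938.
Δρ/ρ₀ < 0, so Δρ < 0: deeper water is lighter → statically unstable; the column would overturn.

unstable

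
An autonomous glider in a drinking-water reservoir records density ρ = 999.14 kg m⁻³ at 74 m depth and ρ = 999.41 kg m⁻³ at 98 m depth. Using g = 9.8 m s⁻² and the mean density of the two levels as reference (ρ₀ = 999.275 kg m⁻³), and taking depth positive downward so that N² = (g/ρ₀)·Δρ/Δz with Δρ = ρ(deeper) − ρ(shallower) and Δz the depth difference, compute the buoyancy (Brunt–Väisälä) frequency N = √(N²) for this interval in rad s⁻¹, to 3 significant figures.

Δρ = 999.41 − 999.14 = 0.27 kg m⁻³ over Δz = 98 − 74 = 24 m.
N² = (9.8/999.275) × (0.27/24) = 1.1033 × 10⁻⁴ s⁻².
N = √(1.1033 × 10⁻⁴) = 0.010504 rad s⁻¹ ≈ 0.0105 rad s⁻¹.

0.0105 rad s⁻¹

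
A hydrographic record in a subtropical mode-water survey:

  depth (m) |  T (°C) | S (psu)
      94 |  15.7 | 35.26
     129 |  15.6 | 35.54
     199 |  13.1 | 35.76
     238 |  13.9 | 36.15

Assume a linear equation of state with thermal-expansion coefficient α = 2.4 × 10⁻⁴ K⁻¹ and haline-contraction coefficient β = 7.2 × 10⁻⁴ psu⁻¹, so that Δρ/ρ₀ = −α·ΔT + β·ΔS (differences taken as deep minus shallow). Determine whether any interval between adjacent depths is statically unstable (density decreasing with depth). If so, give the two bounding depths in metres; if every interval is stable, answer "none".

Evaluate Δρ/ρ₀ = −αΔT + βΔS across each adjacent pair:
  94–129 m: −αΔT+βΔS = −(2.4 × 10⁻⁴)(-0.1)+(7.2 × 10⁻⁴)(+0.28) = 2.3 × 10⁻⁴ → stable
  129–199 m: −αΔT+βΔS = −(2.4 × 10⁻⁴)(-2.5)+(7.2 × 10⁻⁴)(+0.22) = 7.6 × 10⁻⁴ → stable
  199–238 m: −αΔT+βΔS = −(2.4 × 10⁻⁴)(+0.8)+(7.2 × 10⁻⁴)(+0.39) = 8.9 × 10⁻⁵ → stable
Every interval has Δρ > 0: the column is stably stratified throughout.

none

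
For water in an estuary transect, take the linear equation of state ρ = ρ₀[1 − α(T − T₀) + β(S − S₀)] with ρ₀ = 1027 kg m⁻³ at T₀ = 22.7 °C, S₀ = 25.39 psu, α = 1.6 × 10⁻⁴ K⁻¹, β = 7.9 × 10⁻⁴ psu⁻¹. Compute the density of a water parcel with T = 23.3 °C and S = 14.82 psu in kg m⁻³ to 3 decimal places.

T − T₀ = +0.6 K, S − S₀ = -10.57 psu.
Bracket = 1 − α·(+0.6) + β·(-10.57) = 1 + (-8.4463 × 10⁻³) = 0.9915537.
ρ = 1027 × 0.9915537 = 1018.326 kg m⁻³.

1018.326 kg m⁻³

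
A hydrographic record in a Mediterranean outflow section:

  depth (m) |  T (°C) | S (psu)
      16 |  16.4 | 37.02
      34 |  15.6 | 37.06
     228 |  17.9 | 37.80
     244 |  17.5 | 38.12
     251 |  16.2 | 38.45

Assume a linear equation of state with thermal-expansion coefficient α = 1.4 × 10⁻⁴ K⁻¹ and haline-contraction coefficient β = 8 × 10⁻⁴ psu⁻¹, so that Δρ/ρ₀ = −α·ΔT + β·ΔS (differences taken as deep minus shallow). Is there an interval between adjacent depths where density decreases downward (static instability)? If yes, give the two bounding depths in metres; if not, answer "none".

none

Evaluate Δρ/ρ₀ = −αΔT + βΔS across each adjacent pair:
  16–34 m: −αΔT+βΔS = −(1.4 × 10⁻⁴)(-0.8)+(8 × 10⁻⁴)(+0.04) = 1.4 × 10⁻⁴ → stable
  34–228 m: −αΔT+βΔS = −(1.4 × 10⁻⁴)(+2.3)+(8 × 10⁻⁴)(+0.74) = 2.7 × 10⁻⁴ → stable
  228–244 m: −αΔT+βΔS = −(1.4 × 10⁻⁴)(-0.4)+(8 × 10⁻⁴)(+0.32) = 3.1 × 10⁻⁴ → stable
  244–251 m: −αΔT+βΔS = −(1.4 × 10⁻⁴)(-1.3)+(8 × 10⁻⁴)(+0.33) = 4.5 × 10⁻⁴ → stable
Every interval has Δρ > 0: the column is stably stratified throughout.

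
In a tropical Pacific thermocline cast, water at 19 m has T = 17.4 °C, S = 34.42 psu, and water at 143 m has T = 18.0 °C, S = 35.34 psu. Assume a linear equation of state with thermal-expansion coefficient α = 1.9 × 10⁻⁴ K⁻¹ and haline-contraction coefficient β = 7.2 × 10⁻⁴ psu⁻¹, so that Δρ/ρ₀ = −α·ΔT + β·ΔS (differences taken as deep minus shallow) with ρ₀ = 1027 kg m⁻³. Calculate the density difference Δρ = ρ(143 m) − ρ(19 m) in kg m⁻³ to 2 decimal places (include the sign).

+0.56 kg m⁻³

ΔT = +0.6 K, ΔS = +0.92 psu (deep − shallow).
Δρ/ρ₀ = −(1.9 × 10⁻⁴)(+0.6) + (7.2 × 10⁻⁴)(+0.92) = 5.484 × 10⁻⁴.
Δρ = 1027 × (5.484 × 10⁻⁴) = +0.56 kg m⁻³.
Positive Δρ: denser below, stable.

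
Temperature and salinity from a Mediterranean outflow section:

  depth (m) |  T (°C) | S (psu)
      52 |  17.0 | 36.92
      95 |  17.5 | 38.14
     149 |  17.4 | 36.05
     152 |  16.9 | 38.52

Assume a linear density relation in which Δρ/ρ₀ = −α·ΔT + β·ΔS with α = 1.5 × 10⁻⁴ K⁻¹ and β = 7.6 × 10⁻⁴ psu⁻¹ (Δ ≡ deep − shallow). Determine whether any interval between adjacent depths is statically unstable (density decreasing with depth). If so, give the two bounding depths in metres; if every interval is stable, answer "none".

Evaluate Δρ/ρ₀ = −αΔT + βΔS across each adjacent pair:
  52–95 m: −αΔT+βΔS = −(1.5 × 10⁻⁴)(+0.5)+(7.6 × 10⁻⁴)(+1.22) = 8.5 × 10⁻⁴ → stable
  95–149 m: −αΔT+βΔS = −(1.5 × 10⁻⁴)(-0.1)+(7.6 × 10⁻⁴)(-2.09) = -1.6 × 10⁻³ → UNSTABLE
  149–152 m: −αΔT+βΔS = −(1.5 × 10⁻⁴)(-0.5)+(7.6 × 10⁻⁴)(+2.47) = 2.0 × 10⁻³ → stable
The 95–149 m interval has Δρ < 0: lighter water underlies denser water.

95–149 m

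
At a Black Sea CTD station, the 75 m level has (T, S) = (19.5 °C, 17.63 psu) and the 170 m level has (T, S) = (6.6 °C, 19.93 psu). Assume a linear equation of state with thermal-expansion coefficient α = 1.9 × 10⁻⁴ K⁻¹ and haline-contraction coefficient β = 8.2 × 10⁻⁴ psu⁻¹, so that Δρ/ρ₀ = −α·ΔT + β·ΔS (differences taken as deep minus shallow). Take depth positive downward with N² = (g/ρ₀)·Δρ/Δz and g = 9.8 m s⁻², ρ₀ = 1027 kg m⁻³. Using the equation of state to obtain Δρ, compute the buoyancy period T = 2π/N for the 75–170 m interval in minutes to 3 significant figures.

4.95 min

ΔT = -12.9 K, ΔS = +2.30 psu (deep − shallow).
Δρ/ρ₀ = −αΔT + βΔS = 2.451 × 10⁻³ + 1.886 × 10⁻³ = 4.337 × 10⁻³, so Δρ ≈ 4.454 kg m⁻³.
N² = (g/ρ₀)·Δρ/Δz = g·(Δρ/ρ₀)/Δz = 9.8 × 4.337 × 10⁻³ / 95 = 4.4740 × 10⁻⁴ s⁻².
N = √(4.4740 × 10⁻⁴) = 0.021152 rad s⁻¹ → T = 2π/N = 297.05 s = 4.9508 min ≈ 4.95 min.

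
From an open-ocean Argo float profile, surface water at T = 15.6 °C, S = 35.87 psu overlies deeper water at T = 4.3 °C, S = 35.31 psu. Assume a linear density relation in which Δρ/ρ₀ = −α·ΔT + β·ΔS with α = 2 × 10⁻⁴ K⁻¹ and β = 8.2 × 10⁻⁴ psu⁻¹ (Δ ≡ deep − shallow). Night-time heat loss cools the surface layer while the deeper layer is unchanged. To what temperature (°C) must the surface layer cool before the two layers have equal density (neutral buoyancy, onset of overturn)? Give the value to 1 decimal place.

6.6 °C

Neutral buoyancy requires Δρ = 0, i.e. −α(T_deep − T_surf′) + β(S_deep − S_surf) = 0.
T_surf′ = T_deep − (β/α)·ΔS = 4.3 − (8.2 × 10⁻⁴/2 × 10⁻⁴)·(-0.56) = 6.596 °C.
Cooling required: 15.6 − (6.596) = 9.004 °C.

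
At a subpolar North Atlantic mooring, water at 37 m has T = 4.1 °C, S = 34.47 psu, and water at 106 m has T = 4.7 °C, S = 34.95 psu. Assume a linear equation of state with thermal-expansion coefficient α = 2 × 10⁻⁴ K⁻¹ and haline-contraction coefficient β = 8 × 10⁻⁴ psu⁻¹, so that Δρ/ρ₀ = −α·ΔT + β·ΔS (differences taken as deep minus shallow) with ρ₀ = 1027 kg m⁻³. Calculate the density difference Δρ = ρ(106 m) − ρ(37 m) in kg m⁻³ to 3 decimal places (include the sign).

ΔT = +0.6 K, ΔS = +0.48 psu (deep − shallow).
Δρ/ρ₀ = −(2 × 10⁻⁴)(+0.6) + (8 × 10⁻⁴)(+0.48) = 2.64 × 10⁻⁴.
Δρ = 1027 × (2.64 × 10⁻⁴) = +0.271 kg m⁻³.
Positive Δρ: denser below, stable.

+0.271 kg m⁻³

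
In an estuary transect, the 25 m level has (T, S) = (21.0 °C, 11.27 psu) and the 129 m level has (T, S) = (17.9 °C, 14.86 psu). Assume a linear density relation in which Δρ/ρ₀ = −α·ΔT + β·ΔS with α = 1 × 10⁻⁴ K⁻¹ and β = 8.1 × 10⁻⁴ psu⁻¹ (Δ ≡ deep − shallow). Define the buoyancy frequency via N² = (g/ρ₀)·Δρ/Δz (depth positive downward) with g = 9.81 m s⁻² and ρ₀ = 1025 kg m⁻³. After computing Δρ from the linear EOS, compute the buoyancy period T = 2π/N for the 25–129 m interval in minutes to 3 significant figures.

6.01 min

ΔT = -3.1 K, ΔS = +3.59 psu (deep − shallow).
Δρ/ρ₀ = −αΔT + βΔS = 3.10 × 10⁻⁴ + 2.9079 × 10⁻³ = 3.2179 × 10⁻³, so Δρ ≈ 3.298 kg m⁻³.
N² = (g/ρ₀)·Δρ/Δz = g·(Δρ/ρ₀)/Δz = 9.81 × 3.2179 × 10⁻³ / 104 = 3.0353 × 10⁻⁴ s⁻².
N = √(3.0353 × 10⁻⁴) = 0.017422 rad s⁻¹ → T = 2π/N = 360.65 s = 6.0108 min ≈ 6.01 min.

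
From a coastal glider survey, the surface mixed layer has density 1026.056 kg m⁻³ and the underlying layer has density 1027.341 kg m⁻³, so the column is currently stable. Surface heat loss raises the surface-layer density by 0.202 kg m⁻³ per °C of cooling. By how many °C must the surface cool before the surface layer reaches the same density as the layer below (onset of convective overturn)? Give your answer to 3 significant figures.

Density deficit of the surface layer: 1027.341 − 1026.056 = 1.285 kg m⁻³.
Required change = 1.285 / 0.202 = 6.36 °C.

6.36 °C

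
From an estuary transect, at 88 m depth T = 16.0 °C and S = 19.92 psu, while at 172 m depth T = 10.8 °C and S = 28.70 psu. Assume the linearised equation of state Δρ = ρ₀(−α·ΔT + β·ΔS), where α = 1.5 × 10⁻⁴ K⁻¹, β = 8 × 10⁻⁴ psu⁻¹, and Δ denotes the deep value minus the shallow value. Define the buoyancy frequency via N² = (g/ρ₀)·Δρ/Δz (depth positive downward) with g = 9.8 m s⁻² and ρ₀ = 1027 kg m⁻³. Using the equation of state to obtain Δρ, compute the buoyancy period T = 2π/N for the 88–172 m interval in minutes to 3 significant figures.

3.47 min

ΔT = -5.2 K, ΔS = +8.78 psu (deep − shallow).
Δρ/ρ₀ = −αΔT + βΔS = 7.80 × 10⁻⁴ + 7.024 × 10⁻³ = 7.804 × 10⁻³, so Δρ ≈ 8.015 kg m⁻³.
N² = (g/ρ₀)·Δρ/Δz = g·(Δρ/ρ₀)/Δz = 9.8 × 7.804 × 10⁻³ / 84 = 9.1047 × 10⁻⁴ s⁻².
N = √(9.1047 × 10⁻⁴) = 0.030174 rad s⁻¹ → T = 2π/N = 208.23 s = 3.4705 min ≈ 3.47 min.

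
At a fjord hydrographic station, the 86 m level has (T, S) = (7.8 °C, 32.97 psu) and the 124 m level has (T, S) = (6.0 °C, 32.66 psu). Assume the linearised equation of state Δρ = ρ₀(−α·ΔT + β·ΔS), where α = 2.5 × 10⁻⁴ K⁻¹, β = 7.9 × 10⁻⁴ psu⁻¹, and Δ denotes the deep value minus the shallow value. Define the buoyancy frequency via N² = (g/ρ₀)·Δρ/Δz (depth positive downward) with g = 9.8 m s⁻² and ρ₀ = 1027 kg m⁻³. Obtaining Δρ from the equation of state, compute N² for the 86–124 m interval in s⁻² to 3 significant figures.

5.29 × 10⁻⁵ s⁻²

ΔT = -1.8 K, ΔS = -0.31 psu (deep − shallow).
Δρ/ρ₀ = −αΔT + βΔS = 4.50 × 10⁻⁴ − 2.449 × 10⁻⁴ = 2.051 × 10⁻⁴, so Δρ ≈ 0.2106 kg m⁻³.
N² = (g/ρ₀)·Δρ/Δz = g·(Δρ/ρ₀)/Δz = 9.8 × 2.051 × 10⁻⁴ / 38 = 5.2894 × 10⁻⁵ s⁻² ≈ 5.29 × 10⁻⁵ s⁻².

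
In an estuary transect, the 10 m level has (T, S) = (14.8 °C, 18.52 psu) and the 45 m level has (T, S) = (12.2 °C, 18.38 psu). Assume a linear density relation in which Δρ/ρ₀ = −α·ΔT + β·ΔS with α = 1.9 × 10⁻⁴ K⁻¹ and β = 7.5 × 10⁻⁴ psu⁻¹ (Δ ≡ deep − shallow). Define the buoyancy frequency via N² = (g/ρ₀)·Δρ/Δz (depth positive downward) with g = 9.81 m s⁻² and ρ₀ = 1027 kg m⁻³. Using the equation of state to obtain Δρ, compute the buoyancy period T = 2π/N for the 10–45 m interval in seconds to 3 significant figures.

602 s

ΔT = -2.6 K, ΔS = -0.14 psu (deep − shallow).
Δρ/ρ₀ = −αΔT + βΔS = 4.94 × 10⁻⁴ − 1.05 × 10⁻⁴ = 3.89 × 10⁻⁴, so Δρ ≈ 0.3995 kg m⁻³.
N² = (g/ρ₀)·Δρ/Δz = g·(Δρ/ρ₀)/Δz = 9.81 × 3.89 × 10⁻⁴ / 35 = 1.0903 × 10⁻⁴ s⁻².
N = √(1.0903 × 10⁻⁴) = 0.010442 rad s⁻¹ → T = 2π/N = 601.72 s ≈ 602 s.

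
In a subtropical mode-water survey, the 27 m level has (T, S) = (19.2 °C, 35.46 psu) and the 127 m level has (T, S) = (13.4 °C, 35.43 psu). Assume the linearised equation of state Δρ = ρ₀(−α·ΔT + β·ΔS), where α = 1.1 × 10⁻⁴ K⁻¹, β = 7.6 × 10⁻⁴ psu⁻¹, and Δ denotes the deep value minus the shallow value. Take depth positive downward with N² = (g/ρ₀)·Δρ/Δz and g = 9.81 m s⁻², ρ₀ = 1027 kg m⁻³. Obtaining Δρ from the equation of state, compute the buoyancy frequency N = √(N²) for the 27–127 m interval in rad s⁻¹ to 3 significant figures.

ΔT = -5.8 K, ΔS = -0.03 psu (deep − shallow).
Δρ/ρ₀ = −αΔT + βΔS = 6.38 × 10⁻⁴ − 2.28 × 10⁻⁵ = 6.152 × 10⁻⁴, so Δρ ≈ 0.6318 kg m⁻³.
N² = (g/ρ₀)·Δρ/Δz = g·(Δρ/ρ₀)/Δz = 9.81 × 6.152 × 10⁻⁴ / 100 = 6.0351 × 10⁻⁵ s⁻².
N = √(6.0351 × 10⁻⁵) = 7.7686 × 10⁻³ rad s⁻¹ ≈ 7.77 × 10⁻³ rad s⁻¹.

7.77 × 10⁻³ rad s⁻¹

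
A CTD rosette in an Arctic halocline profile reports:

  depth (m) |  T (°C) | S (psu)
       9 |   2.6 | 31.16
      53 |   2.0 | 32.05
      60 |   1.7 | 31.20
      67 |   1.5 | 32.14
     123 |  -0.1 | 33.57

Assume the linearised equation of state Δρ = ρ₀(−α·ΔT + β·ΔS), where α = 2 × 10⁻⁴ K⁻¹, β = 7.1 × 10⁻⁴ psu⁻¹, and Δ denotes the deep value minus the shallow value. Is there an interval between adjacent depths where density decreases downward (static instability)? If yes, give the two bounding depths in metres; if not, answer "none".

Evaluate Δρ/ρ₀ = −αΔT + βΔS across each adjacent pair:
  9–53 m: −αΔT+βΔS = −(2 × 10⁻⁴)(-0.6)+(7.1 × 10⁻⁴)(+0.89) = 7.5 × 10⁻⁴ → stable
  53–60 m: −αΔT+βΔS = −(2 × 10⁻⁴)(-0.3)+(7.1 × 10⁻⁴)(-0.85) = -5.4 × 10⁻⁴ → UNSTABLE
  60–67 m: −αΔT+βΔS = −(2 × 10⁻⁴)(-0.2)+(7.1 × 10⁻⁴)(+0.94) = 7.1 × 10⁻⁴ → stable
  67–123 m: −αΔT+βΔS = −(2 × 10⁻⁴)(-1.6)+(7.1 × 10⁻⁴)(+1.43) = 1.3 × 10⁻³ → stable
The 53–60 m interval has Δρ < 0: lighter water underlies denser water.

53–60 m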